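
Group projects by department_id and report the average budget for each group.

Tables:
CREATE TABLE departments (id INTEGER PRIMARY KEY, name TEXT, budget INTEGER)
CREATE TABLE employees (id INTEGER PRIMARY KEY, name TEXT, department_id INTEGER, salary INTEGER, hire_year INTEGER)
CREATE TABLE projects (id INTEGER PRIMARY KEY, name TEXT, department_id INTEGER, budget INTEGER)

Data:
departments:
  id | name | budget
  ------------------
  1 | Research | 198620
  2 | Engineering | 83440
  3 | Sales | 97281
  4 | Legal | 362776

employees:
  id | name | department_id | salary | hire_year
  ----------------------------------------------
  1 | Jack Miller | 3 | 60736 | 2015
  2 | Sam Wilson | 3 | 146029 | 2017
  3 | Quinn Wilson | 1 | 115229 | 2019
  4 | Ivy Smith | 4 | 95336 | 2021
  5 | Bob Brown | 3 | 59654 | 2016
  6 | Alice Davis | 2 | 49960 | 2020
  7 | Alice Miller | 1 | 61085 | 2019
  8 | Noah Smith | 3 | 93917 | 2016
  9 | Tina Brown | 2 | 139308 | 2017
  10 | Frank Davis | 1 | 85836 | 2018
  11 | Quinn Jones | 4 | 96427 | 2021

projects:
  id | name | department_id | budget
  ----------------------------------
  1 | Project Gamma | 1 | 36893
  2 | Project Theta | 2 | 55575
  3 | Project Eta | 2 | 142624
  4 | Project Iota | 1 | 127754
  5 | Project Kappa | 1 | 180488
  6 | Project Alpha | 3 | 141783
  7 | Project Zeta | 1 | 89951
SELECT department_id, AVG(budget) AS avg_budget FROM projects GROUP BY department_id

Execution result:
department_id | avg_budget
1 | 108771.50
2 | 99099.50
3 | 141783.00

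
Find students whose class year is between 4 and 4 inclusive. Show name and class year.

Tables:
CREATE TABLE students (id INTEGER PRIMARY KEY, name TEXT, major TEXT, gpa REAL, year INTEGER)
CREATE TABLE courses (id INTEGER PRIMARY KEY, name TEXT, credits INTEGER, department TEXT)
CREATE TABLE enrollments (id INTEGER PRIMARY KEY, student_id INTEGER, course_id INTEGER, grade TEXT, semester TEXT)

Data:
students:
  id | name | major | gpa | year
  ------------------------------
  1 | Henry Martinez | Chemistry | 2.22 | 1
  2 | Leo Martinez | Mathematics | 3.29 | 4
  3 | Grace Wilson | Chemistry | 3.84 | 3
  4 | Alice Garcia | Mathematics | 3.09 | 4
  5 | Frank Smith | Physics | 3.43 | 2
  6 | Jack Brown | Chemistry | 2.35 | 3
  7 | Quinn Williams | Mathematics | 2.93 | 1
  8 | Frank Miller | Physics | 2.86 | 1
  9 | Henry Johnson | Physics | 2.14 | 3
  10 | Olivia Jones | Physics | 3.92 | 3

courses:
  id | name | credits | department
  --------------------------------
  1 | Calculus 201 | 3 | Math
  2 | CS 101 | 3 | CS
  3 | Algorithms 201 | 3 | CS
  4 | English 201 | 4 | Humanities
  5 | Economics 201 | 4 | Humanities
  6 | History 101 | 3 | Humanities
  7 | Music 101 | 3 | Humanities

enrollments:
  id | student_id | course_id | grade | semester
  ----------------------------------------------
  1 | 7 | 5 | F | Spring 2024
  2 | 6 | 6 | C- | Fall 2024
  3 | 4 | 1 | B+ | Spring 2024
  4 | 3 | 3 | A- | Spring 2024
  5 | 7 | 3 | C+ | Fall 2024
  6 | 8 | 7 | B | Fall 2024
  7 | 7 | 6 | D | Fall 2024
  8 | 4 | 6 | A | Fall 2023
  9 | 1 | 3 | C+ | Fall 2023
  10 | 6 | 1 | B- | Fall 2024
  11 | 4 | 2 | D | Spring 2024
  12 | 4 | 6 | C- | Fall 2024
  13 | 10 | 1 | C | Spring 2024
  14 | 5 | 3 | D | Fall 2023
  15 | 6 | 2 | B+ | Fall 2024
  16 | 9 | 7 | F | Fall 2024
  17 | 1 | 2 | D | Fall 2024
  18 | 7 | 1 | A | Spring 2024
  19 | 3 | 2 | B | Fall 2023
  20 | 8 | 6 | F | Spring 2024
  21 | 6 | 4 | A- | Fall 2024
SELECT name, year FROM students WHERE year BETWEEN 4 AND 4

Execution result:
name | year
Leo Martinez | 4
Alice Garcia | 4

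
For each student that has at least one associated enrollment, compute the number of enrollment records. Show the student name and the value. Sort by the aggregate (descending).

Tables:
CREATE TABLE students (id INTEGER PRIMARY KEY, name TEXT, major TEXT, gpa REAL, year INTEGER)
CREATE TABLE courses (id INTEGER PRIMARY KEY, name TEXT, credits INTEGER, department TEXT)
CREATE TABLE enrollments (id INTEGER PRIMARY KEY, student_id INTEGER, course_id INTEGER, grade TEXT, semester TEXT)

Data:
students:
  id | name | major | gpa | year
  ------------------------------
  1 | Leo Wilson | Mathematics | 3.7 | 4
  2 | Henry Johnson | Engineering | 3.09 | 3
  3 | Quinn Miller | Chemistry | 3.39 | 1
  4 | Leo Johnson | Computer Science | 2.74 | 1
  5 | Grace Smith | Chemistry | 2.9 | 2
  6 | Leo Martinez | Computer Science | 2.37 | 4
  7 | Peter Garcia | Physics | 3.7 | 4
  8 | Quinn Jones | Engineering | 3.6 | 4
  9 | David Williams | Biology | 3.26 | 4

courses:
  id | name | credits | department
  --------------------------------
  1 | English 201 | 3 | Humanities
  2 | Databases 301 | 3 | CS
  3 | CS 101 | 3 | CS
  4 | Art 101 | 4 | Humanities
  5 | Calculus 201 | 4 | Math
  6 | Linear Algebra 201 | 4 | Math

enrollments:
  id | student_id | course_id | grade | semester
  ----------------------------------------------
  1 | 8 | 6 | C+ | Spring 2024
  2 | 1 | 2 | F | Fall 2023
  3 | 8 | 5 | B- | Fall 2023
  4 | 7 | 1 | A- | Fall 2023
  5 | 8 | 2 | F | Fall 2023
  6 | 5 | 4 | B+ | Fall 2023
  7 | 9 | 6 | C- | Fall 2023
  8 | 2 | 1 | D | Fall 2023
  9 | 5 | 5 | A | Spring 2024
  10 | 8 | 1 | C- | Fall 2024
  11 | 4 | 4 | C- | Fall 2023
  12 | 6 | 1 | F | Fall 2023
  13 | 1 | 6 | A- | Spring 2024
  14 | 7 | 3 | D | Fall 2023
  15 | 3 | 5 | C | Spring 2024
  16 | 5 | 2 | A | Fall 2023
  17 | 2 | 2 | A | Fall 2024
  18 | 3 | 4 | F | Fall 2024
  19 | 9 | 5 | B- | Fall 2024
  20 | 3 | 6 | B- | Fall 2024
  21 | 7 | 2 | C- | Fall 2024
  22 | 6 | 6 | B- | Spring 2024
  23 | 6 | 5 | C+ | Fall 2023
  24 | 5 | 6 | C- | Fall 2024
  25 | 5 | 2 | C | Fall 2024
SELECT p.name, COUNT(*) AS n FROM enrollments c JOIN students p ON c.student_id = p.id GROUP BY p.id, p.name ORDER BY n DESC

Execution result:
name | n
Grace Smith | 5
Quinn Jones | 4
Quinn Miller | 3
Leo Martinez | 3
Peter Garcia | 3
Leo Wilson | 2
Henry Johnson | 2
David Williams | 2
Leo Johnson | 1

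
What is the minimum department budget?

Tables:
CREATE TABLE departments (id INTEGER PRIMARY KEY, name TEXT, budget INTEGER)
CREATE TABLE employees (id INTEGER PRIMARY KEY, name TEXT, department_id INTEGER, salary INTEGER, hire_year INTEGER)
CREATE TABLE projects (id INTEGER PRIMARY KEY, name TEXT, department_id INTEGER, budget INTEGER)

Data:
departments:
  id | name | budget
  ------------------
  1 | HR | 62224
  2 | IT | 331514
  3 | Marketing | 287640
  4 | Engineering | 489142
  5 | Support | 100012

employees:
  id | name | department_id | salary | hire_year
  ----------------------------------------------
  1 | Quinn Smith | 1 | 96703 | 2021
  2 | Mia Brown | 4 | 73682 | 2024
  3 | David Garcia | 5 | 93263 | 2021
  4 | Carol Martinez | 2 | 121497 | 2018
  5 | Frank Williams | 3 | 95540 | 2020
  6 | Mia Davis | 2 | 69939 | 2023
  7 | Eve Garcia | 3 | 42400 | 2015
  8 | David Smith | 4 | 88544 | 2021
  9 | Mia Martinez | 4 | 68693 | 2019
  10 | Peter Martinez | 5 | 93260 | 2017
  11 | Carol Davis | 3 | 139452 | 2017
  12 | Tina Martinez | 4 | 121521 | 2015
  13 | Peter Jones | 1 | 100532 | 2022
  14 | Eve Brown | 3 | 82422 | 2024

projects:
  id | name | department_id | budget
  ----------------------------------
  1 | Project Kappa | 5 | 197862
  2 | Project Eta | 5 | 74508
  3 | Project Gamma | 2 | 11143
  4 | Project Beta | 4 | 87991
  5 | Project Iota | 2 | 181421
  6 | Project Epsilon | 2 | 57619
SELECT MIN(budget) FROM departments

Execution result:
62224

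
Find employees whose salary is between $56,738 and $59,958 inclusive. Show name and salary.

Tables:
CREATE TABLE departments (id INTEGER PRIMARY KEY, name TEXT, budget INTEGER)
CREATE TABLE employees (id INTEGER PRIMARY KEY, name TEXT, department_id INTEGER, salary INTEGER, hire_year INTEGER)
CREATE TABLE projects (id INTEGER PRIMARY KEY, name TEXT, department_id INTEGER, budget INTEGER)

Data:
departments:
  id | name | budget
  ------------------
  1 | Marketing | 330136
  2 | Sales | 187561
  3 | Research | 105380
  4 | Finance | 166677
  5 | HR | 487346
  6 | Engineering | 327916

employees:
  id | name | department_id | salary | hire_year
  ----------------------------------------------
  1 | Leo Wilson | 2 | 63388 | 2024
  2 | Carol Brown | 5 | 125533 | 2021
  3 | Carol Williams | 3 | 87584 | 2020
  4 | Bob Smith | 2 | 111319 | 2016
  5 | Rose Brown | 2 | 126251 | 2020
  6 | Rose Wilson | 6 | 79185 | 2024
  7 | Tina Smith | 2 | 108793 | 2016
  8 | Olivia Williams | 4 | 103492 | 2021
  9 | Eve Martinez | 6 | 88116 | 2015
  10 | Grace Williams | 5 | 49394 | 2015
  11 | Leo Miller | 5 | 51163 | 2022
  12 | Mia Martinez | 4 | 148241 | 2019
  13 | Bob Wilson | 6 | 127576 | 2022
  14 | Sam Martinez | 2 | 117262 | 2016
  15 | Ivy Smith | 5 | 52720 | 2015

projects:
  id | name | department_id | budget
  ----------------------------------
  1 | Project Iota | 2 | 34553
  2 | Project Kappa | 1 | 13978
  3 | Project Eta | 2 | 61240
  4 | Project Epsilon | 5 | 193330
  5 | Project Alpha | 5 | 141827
SELECT name, salary FROM employees WHERE salary BETWEEN 56738 AND 59958

Execution result:
(no rows)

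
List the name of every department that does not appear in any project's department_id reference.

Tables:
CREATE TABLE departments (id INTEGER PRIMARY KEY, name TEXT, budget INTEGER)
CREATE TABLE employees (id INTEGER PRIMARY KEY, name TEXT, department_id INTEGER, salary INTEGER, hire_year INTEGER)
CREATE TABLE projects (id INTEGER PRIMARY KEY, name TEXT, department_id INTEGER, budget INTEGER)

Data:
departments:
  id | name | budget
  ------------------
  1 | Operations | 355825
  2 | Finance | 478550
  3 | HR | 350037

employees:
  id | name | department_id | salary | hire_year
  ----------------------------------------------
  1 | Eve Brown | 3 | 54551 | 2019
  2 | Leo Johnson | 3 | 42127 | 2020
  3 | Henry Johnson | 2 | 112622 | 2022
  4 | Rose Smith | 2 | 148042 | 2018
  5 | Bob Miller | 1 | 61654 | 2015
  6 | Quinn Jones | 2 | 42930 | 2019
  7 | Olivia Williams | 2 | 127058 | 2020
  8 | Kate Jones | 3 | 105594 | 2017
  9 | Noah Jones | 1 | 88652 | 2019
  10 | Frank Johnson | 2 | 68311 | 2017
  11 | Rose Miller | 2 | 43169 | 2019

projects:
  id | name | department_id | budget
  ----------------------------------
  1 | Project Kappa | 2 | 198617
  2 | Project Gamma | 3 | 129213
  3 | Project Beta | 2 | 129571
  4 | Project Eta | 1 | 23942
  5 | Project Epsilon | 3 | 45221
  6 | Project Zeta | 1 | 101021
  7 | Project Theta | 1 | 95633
SELECT p.name FROM departments p LEFT JOIN projects c ON c.department_id = p.id WHERE c.id IS NULL

Execution result:
(no rows)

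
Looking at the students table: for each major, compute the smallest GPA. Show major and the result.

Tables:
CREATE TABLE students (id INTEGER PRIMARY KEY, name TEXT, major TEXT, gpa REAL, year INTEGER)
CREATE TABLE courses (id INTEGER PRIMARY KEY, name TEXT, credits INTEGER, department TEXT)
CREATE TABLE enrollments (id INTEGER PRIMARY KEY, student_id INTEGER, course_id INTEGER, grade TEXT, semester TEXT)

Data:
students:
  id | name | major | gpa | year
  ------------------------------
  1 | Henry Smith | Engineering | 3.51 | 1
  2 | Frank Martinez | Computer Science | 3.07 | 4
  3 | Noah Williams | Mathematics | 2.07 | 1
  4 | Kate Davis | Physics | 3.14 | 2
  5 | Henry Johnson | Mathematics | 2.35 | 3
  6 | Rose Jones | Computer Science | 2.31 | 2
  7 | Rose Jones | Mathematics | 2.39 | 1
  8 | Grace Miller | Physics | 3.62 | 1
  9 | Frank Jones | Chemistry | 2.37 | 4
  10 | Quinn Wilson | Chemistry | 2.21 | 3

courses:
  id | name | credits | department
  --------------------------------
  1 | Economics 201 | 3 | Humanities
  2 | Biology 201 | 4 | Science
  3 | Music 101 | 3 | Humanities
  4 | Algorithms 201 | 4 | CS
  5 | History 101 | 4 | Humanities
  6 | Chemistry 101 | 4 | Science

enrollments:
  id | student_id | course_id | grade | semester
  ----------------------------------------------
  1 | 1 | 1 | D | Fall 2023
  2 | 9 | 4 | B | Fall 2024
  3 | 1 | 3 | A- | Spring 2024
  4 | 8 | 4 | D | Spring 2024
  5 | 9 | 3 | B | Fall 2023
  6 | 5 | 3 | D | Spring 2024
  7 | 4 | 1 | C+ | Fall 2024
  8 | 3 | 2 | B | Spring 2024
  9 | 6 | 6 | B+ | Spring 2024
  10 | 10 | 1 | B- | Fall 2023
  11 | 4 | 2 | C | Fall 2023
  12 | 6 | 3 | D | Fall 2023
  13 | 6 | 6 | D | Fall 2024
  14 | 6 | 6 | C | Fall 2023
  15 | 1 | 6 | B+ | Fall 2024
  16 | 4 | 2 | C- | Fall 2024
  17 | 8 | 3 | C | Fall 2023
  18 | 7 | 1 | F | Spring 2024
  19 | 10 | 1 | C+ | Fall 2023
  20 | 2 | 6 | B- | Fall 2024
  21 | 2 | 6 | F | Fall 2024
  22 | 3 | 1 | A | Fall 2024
SELECT major, MIN(gpa) AS min_gpa FROM students GROUP BY major

Execution result:
major | min_gpa
Chemistry | 2.21
Computer Science | 2.31
Engineering | 3.51
Mathematics | 2.07
Physics | 3.14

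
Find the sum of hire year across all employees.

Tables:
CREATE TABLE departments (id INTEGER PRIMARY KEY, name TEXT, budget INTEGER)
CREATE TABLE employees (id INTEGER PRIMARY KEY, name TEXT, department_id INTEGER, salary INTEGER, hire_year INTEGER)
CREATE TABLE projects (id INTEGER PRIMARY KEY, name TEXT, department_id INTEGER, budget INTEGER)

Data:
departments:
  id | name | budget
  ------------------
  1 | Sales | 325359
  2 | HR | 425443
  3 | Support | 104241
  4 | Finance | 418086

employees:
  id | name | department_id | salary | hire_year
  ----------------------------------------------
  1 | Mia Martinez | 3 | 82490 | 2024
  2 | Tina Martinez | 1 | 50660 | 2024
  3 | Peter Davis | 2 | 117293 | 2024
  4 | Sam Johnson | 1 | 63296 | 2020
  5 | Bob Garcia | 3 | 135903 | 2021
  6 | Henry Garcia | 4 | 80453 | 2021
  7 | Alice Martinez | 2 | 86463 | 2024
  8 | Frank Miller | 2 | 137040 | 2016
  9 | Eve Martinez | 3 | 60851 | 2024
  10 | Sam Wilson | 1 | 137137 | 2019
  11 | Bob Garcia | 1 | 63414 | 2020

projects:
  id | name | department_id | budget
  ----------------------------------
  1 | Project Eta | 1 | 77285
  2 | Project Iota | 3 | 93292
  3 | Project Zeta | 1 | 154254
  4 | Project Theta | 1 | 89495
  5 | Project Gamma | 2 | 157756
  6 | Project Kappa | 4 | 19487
SELECT SUM(hire_year) FROM employees

Execution result:
22237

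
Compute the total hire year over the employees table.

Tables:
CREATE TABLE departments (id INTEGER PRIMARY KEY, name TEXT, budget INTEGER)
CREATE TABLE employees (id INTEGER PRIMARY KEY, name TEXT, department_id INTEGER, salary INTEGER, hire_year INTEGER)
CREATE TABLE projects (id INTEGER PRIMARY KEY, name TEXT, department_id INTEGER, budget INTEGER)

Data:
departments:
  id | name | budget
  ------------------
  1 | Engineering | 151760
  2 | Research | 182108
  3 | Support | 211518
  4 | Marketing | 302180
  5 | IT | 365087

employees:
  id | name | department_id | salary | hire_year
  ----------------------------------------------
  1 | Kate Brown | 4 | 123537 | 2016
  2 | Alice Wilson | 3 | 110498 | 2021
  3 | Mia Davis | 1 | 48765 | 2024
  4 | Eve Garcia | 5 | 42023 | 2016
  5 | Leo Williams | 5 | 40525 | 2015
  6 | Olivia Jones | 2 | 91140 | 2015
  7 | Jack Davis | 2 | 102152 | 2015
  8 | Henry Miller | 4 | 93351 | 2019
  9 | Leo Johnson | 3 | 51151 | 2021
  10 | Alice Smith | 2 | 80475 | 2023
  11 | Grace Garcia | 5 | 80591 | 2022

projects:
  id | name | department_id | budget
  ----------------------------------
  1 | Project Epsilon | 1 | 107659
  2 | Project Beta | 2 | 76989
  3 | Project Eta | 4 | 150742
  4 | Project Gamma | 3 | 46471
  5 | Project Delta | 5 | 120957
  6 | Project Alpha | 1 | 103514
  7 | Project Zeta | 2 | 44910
SELECT SUM(hire_year) FROM employees

Execution result:
22207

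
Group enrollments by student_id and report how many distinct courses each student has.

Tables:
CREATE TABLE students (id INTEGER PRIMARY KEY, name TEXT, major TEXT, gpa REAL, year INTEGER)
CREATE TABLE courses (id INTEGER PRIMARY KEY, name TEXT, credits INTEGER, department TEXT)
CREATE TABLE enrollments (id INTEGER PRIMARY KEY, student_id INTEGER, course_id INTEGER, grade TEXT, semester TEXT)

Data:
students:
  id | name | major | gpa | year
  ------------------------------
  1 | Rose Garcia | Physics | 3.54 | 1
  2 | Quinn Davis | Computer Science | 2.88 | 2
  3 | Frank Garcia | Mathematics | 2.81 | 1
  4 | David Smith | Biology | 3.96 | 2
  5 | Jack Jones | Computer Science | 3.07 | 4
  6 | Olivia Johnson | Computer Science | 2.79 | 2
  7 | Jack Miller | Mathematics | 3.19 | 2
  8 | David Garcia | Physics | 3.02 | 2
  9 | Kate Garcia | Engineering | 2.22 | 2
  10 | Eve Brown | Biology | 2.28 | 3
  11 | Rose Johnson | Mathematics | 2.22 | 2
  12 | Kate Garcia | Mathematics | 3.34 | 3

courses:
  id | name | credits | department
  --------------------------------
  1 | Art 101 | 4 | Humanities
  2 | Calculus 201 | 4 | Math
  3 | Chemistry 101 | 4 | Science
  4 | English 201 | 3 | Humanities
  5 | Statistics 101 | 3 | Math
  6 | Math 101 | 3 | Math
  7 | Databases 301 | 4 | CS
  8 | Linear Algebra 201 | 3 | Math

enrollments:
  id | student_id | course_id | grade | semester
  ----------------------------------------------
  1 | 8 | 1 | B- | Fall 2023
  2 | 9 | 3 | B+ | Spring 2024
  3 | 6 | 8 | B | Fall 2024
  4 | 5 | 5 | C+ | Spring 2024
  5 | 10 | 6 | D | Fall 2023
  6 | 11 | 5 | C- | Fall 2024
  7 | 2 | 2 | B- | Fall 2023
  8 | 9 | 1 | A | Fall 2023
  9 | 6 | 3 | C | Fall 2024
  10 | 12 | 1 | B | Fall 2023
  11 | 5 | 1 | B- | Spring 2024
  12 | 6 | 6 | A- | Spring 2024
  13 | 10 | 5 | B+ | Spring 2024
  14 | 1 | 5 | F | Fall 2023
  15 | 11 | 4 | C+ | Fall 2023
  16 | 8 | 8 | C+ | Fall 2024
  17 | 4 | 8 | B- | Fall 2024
SELECT student_id, COUNT(DISTINCT course_id) AS distinct_course_count FROM enrollments GROUP BY student_id

Execution result:
student_id | distinct_course_count
1 | 1
2 | 1
4 | 1
5 | 2
6 | 3
8 | 2
9 | 2
10 | 2
11 | 2
12 | 1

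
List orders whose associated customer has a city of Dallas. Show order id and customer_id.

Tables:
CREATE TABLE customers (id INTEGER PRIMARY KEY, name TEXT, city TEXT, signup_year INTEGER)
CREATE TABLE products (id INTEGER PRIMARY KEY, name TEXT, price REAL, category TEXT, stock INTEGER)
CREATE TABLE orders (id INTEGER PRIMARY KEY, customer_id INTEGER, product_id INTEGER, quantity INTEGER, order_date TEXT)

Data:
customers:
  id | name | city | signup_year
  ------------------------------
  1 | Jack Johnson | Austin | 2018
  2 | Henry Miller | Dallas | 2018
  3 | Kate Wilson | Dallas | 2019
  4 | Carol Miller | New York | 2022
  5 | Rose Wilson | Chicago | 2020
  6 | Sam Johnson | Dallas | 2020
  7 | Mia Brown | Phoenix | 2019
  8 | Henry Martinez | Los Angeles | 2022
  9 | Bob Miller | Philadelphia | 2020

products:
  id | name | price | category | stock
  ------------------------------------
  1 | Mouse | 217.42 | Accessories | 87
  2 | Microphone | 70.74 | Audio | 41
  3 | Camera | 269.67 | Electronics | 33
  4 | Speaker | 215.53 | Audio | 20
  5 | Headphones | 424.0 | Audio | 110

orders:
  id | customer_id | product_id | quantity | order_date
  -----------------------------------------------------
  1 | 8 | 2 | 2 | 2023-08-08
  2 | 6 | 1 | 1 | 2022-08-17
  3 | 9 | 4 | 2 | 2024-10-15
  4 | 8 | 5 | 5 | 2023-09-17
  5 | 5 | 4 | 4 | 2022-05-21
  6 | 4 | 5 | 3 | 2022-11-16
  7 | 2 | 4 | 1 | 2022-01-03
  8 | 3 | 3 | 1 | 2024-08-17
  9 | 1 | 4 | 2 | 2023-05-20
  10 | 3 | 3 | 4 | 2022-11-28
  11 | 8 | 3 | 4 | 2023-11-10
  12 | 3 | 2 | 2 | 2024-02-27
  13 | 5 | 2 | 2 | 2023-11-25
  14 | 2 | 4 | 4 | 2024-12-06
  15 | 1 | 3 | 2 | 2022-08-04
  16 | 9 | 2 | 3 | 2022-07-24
SELECT id, customer_id FROM orders WHERE customer_id IN (SELECT id FROM customers WHERE city = 'Dallas')

Execution result:
id | customer_id
2 | 6
7 | 2
8 | 3
10 | 3
12 | 3
14 | 2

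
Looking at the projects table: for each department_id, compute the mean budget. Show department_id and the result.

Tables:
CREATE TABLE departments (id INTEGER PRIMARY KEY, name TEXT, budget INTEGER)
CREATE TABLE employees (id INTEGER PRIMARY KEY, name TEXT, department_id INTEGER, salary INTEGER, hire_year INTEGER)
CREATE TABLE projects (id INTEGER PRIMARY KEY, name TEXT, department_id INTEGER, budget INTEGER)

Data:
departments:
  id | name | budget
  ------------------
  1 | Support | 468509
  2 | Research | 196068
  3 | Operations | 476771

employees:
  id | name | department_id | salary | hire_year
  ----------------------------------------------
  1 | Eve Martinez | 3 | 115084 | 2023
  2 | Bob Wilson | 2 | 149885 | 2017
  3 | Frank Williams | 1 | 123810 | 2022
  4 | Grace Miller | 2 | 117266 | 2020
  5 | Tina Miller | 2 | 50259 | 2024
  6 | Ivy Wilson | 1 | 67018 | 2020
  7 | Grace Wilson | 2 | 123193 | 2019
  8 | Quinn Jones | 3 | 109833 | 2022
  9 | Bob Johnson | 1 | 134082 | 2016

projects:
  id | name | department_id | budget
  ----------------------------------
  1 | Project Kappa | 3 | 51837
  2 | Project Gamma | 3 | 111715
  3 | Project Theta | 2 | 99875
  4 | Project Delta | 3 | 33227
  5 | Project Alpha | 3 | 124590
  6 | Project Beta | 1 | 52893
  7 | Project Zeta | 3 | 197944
SELECT department_id, AVG(budget) AS avg_budget FROM projects GROUP BY department_id

Execution result:
department_id | avg_budget
1 | 52893.00
2 | 99875.00
3 | 103862.60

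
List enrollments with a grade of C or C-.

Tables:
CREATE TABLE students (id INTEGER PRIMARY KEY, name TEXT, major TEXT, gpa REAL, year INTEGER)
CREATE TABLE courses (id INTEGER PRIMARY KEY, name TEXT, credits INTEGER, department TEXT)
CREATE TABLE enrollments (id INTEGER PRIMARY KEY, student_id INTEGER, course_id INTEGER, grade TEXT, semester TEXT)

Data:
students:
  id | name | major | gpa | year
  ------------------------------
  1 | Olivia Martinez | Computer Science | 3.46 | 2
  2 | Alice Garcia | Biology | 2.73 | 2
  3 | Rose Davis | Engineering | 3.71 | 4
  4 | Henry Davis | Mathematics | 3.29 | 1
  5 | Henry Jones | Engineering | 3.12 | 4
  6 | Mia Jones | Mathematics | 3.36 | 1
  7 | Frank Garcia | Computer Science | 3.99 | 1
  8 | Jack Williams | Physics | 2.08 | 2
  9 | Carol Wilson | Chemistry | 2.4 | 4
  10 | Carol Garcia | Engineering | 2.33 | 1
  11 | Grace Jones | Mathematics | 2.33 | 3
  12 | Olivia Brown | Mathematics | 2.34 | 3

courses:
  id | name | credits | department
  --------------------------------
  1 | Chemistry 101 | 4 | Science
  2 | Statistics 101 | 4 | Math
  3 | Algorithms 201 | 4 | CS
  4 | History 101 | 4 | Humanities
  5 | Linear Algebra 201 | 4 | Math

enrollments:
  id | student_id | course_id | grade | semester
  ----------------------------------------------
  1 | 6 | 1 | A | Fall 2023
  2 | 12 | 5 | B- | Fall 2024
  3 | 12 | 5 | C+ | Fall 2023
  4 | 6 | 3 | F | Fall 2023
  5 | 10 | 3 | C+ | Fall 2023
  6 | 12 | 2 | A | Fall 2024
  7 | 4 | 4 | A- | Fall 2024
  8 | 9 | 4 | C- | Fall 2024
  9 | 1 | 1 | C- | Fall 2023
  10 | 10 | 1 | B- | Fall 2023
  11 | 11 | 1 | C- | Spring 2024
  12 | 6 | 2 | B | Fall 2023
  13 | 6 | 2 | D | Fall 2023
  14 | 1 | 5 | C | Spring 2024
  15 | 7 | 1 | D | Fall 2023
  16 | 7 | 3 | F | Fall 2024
SELECT id, grade FROM enrollments WHERE grade IN ('C', 'C-')

Execution result:
id | grade
8 | C-
9 | C-
11 | C-
14 | C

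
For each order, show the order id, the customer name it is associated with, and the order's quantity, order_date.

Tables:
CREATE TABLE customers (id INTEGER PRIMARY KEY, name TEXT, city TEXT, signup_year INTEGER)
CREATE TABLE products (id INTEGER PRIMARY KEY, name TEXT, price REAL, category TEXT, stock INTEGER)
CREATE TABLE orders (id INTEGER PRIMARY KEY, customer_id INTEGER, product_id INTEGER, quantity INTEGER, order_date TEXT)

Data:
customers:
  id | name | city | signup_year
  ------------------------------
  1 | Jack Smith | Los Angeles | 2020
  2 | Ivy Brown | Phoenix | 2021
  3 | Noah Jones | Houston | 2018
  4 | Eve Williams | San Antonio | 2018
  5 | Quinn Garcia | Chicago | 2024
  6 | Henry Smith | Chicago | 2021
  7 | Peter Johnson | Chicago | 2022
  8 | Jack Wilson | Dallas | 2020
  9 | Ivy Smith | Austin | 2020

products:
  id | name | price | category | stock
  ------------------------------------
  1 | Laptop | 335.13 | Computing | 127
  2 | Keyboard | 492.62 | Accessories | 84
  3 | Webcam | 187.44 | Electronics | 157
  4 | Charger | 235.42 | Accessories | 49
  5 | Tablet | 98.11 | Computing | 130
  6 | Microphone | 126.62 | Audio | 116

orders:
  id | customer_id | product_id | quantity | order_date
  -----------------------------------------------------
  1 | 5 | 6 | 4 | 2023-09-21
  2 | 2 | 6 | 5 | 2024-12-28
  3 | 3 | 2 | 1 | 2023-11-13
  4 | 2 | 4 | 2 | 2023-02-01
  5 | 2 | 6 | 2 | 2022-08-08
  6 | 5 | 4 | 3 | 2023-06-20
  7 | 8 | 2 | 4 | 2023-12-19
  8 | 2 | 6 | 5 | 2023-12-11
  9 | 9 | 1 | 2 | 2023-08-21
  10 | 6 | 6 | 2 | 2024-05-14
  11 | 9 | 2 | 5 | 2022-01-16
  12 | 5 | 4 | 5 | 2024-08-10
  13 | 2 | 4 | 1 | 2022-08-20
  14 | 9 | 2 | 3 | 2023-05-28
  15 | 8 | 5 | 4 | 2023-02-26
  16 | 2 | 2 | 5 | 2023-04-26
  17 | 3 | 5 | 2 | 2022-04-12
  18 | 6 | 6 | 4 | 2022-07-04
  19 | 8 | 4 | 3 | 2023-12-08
SELECT c.id, p.name AS customer, c.quantity, c.order_date FROM orders c JOIN customers p ON c.customer_id = p.id

Execution result:
id | customer | quantity | order_date
1 | Quinn Garcia | 4 | 2023-09-21
2 | Ivy Brown | 5 | 2024-12-28
3 | Noah Jones | 1 | 2023-11-13
4 | Ivy Brown | 2 | 2023-02-01
5 | Ivy Brown | 2 | 2022-08-08
6 | Quinn Garcia | 3 | 2023-06-20
7 | Jack Wilson | 4 | 2023-12-19
8 | Ivy Brown | 5 | 2023-12-11
9 | Ivy Smith | 2 | 2023-08-21
10 | Henry Smith | 2 | 2024-05-14
11 | Ivy Smith | 5 | 2022-01-16
12 | Quinn Garcia | 5 | 2024-08-10
13 | Ivy Brown | 1 | 2022-08-20
14 | Ivy Smith | 3 | 2023-05-28
15 | Jack Wilson | 4 | 2023-02-26
16 | Ivy Brown | 5 | 2023-04-26
17 | Noah Jones | 2 | 2022-04-12
18 | Henry Smith | 4 | 2022-07-04
19 | Jack Wilson | 3 | 2023-12-08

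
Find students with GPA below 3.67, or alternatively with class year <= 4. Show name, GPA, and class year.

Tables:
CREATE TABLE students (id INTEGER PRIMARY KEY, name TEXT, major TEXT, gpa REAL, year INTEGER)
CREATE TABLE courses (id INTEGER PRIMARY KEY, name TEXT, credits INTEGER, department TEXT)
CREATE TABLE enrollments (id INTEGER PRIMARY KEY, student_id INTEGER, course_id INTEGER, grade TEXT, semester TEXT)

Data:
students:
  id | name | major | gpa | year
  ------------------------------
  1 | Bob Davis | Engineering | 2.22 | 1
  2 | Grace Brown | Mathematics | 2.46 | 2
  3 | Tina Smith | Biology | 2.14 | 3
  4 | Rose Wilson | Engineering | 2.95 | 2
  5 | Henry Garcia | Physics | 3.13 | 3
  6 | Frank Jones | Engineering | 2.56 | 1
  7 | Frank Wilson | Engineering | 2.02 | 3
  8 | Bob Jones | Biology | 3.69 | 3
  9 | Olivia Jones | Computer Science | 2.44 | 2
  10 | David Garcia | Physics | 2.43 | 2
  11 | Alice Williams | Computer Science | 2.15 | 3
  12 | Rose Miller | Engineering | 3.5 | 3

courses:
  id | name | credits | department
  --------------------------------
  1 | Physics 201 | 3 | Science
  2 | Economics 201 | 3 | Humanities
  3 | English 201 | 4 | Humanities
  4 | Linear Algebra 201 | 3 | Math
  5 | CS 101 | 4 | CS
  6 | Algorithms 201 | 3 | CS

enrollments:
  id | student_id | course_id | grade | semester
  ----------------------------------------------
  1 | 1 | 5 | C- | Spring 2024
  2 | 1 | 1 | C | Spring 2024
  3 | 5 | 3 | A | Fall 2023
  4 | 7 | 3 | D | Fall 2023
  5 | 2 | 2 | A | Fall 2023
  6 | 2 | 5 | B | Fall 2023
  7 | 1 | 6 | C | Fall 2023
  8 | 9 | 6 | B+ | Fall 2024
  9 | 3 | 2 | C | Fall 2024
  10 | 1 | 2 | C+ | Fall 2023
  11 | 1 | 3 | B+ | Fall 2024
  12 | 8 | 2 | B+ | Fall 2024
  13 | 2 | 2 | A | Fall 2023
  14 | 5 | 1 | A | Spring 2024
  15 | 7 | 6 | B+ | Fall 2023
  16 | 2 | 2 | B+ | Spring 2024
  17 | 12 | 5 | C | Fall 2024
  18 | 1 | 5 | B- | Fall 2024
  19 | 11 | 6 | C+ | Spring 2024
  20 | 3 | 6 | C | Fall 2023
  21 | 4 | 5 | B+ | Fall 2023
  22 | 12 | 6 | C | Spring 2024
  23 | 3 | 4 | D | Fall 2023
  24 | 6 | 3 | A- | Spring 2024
SELECT name, gpa, year FROM students WHERE gpa < 3.67 OR year <= 4

Execution result:
name | gpa | year
Bob Davis | 2.22 | 1
Grace Brown | 2.46 | 2
Tina Smith | 2.14 | 3
Rose Wilson | 2.95 | 2
Henry Garcia | 3.13 | 3
Frank Jones | 2.56 | 1
Frank Wilson | 2.02 | 3
Bob Jones | 3.69 | 3
Olivia Jones | 2.44 | 2
David Garcia | 2.43 | 2
Alice Williams | 2.15 | 3
Rose Miller | 3.50 | 3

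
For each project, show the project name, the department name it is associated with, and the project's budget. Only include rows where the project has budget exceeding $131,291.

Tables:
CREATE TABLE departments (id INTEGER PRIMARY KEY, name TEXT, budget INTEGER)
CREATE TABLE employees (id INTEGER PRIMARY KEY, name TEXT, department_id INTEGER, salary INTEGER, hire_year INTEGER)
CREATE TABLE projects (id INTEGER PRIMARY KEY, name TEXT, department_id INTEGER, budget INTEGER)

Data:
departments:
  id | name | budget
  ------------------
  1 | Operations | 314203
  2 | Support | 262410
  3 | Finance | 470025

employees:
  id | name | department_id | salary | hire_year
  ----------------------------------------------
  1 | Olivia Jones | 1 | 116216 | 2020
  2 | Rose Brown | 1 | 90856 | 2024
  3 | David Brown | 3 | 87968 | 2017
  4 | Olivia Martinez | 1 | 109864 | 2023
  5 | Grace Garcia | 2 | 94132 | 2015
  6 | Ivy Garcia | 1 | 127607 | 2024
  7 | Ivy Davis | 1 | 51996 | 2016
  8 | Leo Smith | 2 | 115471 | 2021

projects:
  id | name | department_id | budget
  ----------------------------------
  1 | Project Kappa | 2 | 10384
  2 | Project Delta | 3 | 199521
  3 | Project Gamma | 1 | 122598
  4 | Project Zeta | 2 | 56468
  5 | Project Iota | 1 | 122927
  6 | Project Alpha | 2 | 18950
SELECT c.name, p.name AS department, c.budget FROM projects c JOIN departments p ON c.department_id = p.id WHERE c.budget > 131291

Execution result:
name | department | budget
Project Delta | Finance | 199521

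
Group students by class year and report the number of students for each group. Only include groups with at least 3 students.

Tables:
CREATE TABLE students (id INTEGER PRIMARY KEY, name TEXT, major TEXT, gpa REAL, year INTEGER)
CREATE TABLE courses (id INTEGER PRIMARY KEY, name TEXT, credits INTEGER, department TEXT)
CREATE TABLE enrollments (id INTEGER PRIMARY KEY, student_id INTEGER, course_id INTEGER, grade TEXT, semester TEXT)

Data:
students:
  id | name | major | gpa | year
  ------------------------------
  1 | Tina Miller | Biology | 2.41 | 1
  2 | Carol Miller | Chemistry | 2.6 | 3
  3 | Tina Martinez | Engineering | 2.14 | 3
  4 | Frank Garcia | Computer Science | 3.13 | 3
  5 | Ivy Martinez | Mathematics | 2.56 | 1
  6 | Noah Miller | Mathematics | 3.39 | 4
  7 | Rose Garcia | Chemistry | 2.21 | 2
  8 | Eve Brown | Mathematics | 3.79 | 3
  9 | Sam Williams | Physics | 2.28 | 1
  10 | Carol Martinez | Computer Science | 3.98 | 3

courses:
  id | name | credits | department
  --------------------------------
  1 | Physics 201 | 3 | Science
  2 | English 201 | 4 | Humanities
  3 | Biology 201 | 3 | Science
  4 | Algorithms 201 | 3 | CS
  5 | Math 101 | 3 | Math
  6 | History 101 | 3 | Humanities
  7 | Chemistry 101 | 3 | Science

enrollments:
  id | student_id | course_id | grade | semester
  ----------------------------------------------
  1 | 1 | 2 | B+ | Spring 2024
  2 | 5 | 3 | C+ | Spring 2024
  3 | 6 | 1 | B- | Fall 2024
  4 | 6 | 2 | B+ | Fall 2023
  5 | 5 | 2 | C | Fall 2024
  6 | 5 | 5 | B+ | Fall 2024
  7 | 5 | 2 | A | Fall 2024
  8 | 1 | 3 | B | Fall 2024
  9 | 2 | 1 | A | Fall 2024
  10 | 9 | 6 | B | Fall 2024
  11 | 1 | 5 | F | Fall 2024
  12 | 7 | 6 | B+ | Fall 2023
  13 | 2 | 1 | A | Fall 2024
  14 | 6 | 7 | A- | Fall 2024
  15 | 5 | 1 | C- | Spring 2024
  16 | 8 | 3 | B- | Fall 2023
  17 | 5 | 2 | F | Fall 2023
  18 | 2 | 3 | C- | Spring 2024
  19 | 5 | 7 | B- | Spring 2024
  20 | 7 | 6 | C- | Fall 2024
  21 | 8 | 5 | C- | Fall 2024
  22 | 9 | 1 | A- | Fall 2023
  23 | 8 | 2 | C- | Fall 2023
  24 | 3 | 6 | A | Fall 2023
SELECT year, COUNT(*) AS n FROM students GROUP BY year HAVING COUNT(*) >= 3

Execution result:
year | n
1 | 3
3 | 5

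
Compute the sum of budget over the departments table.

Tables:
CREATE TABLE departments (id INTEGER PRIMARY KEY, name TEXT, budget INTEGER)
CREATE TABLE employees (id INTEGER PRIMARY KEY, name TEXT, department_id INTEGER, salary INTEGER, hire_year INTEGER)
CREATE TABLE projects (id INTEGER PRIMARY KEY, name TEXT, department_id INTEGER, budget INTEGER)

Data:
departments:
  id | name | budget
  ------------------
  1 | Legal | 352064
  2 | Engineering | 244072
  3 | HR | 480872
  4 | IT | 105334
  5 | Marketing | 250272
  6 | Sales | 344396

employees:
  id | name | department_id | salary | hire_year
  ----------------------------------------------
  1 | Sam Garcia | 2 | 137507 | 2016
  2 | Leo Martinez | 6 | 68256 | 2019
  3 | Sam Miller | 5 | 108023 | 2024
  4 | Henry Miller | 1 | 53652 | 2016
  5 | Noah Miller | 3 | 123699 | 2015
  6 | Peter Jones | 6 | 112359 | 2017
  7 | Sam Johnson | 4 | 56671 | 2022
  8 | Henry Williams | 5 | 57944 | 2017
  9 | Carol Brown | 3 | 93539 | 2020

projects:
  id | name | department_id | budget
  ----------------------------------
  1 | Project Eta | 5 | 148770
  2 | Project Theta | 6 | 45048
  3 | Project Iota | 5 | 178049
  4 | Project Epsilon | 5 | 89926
SELECT SUM(budget) FROM departments

Execution result:
1777010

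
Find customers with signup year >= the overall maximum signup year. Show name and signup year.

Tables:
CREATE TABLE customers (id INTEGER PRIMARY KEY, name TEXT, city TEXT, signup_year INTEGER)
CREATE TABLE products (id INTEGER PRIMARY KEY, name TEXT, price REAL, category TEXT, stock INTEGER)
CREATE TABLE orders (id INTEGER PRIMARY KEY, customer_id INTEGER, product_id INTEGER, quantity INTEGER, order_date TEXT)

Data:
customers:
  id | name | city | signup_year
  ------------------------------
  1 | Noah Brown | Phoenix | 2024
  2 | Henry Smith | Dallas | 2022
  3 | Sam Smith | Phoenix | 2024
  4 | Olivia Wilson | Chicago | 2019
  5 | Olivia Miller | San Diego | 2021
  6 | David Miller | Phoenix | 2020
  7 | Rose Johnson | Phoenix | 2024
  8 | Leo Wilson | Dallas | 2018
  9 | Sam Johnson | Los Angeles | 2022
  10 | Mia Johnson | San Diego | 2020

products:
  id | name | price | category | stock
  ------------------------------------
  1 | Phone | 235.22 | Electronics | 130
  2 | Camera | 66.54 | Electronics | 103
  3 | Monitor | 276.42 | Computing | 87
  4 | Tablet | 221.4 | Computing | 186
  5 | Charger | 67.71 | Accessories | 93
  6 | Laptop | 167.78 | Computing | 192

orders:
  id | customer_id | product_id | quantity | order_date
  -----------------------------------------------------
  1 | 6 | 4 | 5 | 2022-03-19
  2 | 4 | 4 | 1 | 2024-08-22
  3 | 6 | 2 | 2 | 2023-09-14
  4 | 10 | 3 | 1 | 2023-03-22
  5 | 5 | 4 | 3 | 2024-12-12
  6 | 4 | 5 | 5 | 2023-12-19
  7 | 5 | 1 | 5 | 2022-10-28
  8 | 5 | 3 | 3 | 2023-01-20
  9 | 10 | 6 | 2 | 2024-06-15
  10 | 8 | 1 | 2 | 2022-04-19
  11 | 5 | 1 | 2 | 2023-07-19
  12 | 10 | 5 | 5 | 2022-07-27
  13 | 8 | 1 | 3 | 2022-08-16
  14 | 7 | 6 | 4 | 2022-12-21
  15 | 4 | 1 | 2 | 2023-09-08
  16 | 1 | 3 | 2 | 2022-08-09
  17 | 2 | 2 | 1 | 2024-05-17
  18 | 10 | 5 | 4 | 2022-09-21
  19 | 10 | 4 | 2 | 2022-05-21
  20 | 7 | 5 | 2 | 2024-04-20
SELECT name, signup_year FROM customers WHERE signup_year >= (SELECT MAX(signup_year) FROM customers)

Execution result:
name | signup_year
Noah Brown | 2024
Sam Smith | 2024
Rose Johnson | 2024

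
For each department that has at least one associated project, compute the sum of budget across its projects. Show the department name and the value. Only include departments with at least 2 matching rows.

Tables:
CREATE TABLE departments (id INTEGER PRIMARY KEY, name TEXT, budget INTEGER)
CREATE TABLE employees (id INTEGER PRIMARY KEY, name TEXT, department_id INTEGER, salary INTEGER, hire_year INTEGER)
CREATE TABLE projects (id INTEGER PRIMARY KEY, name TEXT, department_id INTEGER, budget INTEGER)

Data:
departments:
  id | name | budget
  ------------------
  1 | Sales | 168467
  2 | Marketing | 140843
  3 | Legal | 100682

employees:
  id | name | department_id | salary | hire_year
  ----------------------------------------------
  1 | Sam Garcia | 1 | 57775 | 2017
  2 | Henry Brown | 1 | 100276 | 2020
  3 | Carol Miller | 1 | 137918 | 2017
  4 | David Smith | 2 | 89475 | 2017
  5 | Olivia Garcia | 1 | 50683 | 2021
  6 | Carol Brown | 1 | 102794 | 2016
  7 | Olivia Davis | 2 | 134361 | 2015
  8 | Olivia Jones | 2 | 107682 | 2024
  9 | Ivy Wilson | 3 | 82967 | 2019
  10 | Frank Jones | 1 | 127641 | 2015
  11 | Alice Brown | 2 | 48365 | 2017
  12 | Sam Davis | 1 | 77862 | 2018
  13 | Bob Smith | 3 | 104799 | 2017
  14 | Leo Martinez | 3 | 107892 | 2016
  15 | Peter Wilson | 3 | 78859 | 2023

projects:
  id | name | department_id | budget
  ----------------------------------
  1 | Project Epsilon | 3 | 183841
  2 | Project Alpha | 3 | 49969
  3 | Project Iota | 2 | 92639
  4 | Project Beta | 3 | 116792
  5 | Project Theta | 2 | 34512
SELECT p.name, SUM(c.budget) AS sum_budget FROM projects c JOIN departments p ON c.department_id = p.id GROUP BY p.id, p.name HAVING COUNT(*) >= 2

Execution result:
name | sum_budget
Marketing | 127151
Legal | 350602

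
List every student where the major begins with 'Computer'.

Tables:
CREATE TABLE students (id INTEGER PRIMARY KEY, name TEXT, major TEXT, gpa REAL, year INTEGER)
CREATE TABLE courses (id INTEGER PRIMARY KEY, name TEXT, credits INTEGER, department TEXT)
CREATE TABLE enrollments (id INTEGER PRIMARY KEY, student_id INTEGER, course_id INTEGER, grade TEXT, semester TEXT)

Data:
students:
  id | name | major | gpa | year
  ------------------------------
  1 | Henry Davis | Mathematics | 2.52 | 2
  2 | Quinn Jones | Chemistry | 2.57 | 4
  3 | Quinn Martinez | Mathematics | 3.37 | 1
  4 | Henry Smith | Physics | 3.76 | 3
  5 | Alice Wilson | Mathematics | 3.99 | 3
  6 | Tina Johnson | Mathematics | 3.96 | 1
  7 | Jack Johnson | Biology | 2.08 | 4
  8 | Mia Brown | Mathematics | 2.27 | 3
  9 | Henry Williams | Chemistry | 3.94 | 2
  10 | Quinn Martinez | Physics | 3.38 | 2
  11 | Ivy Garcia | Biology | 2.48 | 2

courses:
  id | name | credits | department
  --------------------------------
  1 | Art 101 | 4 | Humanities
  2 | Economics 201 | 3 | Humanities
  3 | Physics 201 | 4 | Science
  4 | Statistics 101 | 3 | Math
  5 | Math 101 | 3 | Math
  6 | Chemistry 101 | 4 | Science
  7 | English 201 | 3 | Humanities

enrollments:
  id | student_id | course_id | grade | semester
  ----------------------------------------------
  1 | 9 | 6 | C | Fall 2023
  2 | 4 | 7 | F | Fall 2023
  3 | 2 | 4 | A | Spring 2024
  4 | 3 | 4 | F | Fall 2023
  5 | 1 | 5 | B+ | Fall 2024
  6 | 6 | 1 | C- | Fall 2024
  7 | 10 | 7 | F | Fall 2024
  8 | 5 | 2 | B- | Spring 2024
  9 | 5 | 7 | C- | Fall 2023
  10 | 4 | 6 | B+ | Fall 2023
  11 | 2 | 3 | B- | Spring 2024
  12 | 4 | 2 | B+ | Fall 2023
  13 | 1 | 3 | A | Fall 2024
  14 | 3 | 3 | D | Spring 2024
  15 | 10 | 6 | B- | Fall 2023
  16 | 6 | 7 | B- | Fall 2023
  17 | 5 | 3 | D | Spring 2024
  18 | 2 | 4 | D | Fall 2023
SELECT name, major FROM students WHERE major LIKE 'Computer%'

Execution result:
(no rows)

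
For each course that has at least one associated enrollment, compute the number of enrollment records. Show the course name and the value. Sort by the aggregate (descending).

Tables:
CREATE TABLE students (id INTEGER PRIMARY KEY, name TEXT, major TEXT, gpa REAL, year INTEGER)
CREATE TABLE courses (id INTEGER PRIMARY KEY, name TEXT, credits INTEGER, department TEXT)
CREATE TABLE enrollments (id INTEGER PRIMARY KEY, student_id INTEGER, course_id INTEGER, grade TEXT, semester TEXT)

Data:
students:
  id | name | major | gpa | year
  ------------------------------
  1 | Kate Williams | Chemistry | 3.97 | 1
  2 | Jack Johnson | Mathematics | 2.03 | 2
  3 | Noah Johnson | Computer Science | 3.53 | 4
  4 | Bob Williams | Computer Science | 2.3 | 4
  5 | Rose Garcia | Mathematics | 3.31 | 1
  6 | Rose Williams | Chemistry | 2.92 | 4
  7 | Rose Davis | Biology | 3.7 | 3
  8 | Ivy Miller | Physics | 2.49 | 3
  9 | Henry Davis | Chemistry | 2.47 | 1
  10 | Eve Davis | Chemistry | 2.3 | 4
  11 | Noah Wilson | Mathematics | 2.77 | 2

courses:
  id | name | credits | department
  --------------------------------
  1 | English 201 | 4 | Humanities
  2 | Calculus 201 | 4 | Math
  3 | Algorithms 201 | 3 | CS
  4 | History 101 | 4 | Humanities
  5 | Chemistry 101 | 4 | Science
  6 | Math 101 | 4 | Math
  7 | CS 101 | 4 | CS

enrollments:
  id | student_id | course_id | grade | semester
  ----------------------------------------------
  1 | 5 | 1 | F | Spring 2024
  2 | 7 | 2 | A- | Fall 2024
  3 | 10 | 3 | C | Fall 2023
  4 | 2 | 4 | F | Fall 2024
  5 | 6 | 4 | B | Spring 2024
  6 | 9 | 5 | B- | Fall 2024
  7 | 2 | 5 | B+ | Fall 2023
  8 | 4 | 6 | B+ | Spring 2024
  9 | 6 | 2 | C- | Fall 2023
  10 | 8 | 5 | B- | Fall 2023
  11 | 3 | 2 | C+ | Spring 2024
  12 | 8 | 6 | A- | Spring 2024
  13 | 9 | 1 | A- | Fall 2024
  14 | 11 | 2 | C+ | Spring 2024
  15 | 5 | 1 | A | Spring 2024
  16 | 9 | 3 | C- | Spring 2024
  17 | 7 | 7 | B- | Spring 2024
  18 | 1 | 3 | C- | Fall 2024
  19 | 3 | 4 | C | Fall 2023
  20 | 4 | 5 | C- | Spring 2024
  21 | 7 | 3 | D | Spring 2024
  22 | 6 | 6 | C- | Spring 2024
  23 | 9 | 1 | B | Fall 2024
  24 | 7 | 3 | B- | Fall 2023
SELECT p.name, COUNT(*) AS n FROM enrollments c JOIN courses p ON c.course_id = p.id GROUP BY p.id, p.name ORDER BY n DESC

Execution result:
name | n
Algorithms 201 | 5
English 201 | 4
Calculus 201 | 4
Chemistry 101 | 4
History 101 | 3
Math 101 | 3
CS 101 | 1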